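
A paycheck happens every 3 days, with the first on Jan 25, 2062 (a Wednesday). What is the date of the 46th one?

Jun 9, 2062

The 46th occurrence is 45 intervals after the first: 45 × 3 = 135 days after Jan 25, 2062.
Jan has 31 days — 6 days to the end of Jan leaves 129.
Feb has 28 days (101 left).
Mar has 31 days (70 left).
Apr has 30 days (40 left).
May has 31 days (9 left).
9 days into Jun → Jun 9, 2062.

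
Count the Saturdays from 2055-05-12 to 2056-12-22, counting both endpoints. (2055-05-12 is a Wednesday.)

2055-05-12 is a Wednesday; the first Saturday on or after it is 2055-05-15 (3 days later).
From 2055-05-15 to 2056-12-22: 230 + 357 = 587 days (rest of 2055, to 2056-12-22 in 2056).
587 ÷ 7 = 83 full weeks with remainder 6, so 83 more Saturdays after the first → 84.

84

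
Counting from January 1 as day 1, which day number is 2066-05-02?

Days in months before May: 31 + 28 + 31 + 30 = 120.
Plus 2 days into May → day 122.

122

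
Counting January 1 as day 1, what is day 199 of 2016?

July 17, 2016

January has 31 days (199 − 31 = 168 remain).
February has 29 days (168 − 29 = 139 remain).
March has 31 days (139 − 31 = 108 remain).
April has 30 days (108 − 30 = 78 remain).
May has 31 days (78 − 31 = 47 remain).
June has 30 days (47 − 30 = 17 remain).
17 into July → July 17.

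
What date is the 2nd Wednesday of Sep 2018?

The first Wednesday of Sep 2018 is Sep 5.
The 2nd Wednesday is 1 weeks later: 5 + 7 = 12.

Sep 12, 2018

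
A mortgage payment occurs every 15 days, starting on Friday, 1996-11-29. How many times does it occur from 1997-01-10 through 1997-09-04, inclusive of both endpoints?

16

Occurrences land 15·i days after 1996-11-29 for i = 0, 1, 2, …
1997-01-10 is 42 days after the start; 42 ÷ 15 = 2 remainder 12; since the remainder is 12, round up to i = 3. First occurrence in the window: #4 on 1997-01-13 (3×15 = 45 days in).
1997-09-04 is 279 days after the start; 279 ÷ 15 = 18 remainder 9. Last occurrence in the window: #19 on 1997-08-26.
Occurrences #4 through #19: 16 in total.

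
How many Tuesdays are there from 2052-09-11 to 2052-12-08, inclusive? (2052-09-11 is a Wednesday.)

2052-09-11 is a Wednesday; the first Tuesday on or after it is 2052-09-17 (6 days later).
From 2052-09-17 to 2052-12-08: 13 + 31 + 30 + 8 = 82 days (rest of September, October, November, December).
82 ÷ 7 = 11 full weeks with remainder 5, so 11 more Tuesdays after the first → 12.

12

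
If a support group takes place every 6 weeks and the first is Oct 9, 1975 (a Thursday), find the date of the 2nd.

Nov 20, 1975

The 2nd occurrence is 1 interval after the first: 1 × 42 = 42 days after Oct 9, 1975.
Oct has 31 days — 22 days to the end of Oct leaves 20.
20 days into Nov → Nov 20, 1975.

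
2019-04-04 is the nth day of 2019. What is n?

94

Days in months before April: 31 + 28 + 31 = 90.
Plus 4 days into April → day 94.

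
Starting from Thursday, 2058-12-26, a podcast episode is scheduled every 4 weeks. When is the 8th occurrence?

The 8th occurrence is 7 intervals after the first: 7 × 28 = 196 days after 2058-12-26.
December has 31 days — 5 days to the end of December leaves 191.
January has 31 days (160 left).
February has 28 days (132 left).
March has 31 days (101 left).
April has 30 days (71 left).
May has 31 days (40 left).
June has 30 days (10 left).
10 days into July → 2059-07-10.

2059-07-10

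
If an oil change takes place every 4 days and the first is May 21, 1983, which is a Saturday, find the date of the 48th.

Nov 25, 1983

The 48th occurrence is 47 intervals after the first: 47 × 4 = 188 days after May 21, 1983.
May has 31 days — 10 days to the end of May leaves 178.
Jun has 30 days (148 left).
Jul has 31 days (117 left).
Aug has 31 days (86 left).
Sep has 30 days (56 left).
Oct has 31 days (25 left).
25 days into Nov → Nov 25, 1983.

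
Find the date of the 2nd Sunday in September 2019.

September 8, 2019

September 2019 begins on a Sunday, so the first Sunday is September 1.
The 2nd Sunday is 1 weeks later: 1 + 7 = 8.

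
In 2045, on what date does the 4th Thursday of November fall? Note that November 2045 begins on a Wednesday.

November 2045 begins on a Wednesday, so the first Thursday is November 2 (1 day later).
The 4th Thursday is 3 weeks later: 2 + 21 = 23.

23 November 2045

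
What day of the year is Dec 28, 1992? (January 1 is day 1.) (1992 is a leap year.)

363

Days in months before Dec: 31 + 29 + 31 + 30 + 31 + 30 + 31 + 31 + 30 + 31 + 30 = 335.
Plus 28 days into Dec → day 363.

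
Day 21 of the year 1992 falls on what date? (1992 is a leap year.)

21 into January → January 21.

21 January 1992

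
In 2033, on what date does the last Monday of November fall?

The first Monday of November 2033 is November 7.
November 2033 has 30 days. Adding weeks: 7, 14, 21, 28 — the last one ≤ 30 is the 28th.

2033-11-28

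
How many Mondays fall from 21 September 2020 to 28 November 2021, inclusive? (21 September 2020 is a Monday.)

21 September 2020 is a Monday; the first Monday on or after it is 21 September 2020.
From 21 September 2020 to 28 November 2021: 101 + 332 = 433 days (rest of 2020, to 28 November 2021 in 2021).
433 ÷ 7 = 61 full weeks with remainder 6, so 61 more Mondays after the first → 62.

62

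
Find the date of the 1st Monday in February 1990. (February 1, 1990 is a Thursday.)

February 1990 begins on a Thursday, so the first Monday is February 5 (4 days later).

5 February 1990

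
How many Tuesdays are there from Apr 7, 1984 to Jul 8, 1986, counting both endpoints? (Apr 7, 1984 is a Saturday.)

Apr 7, 1984 is a Saturday; the first Tuesday on or after it is Apr 10, 1984 (3 days later).
From Apr 10, 1984 to Jul 8, 1986: 265 + 365 + 189 = 819 days (rest of 1984, 1985, to Jul 8, 1986 in 1986).
819 ÷ 7 = 117 full weeks with remainder 0, so 117 more Tuesdays after the first → 118.

118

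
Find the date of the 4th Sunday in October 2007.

October 2007 begins on a Monday, so the first Sunday is October 7 (6 days later).
The 4th Sunday is 3 weeks later: 7 + 21 = 28.

2007-10-28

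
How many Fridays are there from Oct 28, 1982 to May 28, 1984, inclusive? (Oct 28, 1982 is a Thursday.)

83

Oct 28, 1982 is a Thursday; the first Friday on or after it is Oct 29, 1982 (1 day later).
From Oct 29, 1982 to May 28, 1984: 63 + 365 + 149 = 577 days (rest of 1982, 1983, to May 28, 1984 in 1984).
577 ÷ 7 = 82 full weeks with remainder 3, so 82 more Fridays after the first → 83.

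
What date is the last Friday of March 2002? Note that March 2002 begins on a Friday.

March 2002 begins on a Friday, so the first Friday is March 1.
March 2002 has 31 days. Adding weeks: 1, 8, 15, 22, 29 — the last one ≤ 31 is the 29th.

29 March 2002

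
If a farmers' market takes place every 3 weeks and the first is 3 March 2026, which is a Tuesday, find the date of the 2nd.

24 March 2026

The 2nd occurrence is 1 interval after the first: 1 × 21 = 21 days after 3 March 2026.
21 days later is 24 March 2026.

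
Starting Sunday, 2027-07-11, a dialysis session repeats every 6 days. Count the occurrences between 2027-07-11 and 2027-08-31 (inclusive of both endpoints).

Occurrences land 6·i days after 2027-07-11 for i = 0, 1, 2, …
The window opens on the start date, so the first occurrence inside is #1 on 2027-07-11.
2027-08-31 is 51 days after the start; 51 ÷ 6 = 8 remainder 3. Last occurrence in the window: #9 on 2027-08-28.
Occurrences #1 through #9: 9 in total.

9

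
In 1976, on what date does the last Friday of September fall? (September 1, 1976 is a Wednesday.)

1976-09-24

September 1976 begins on a Wednesday, so the first Friday is September 3 (2 days later).
September 1976 has 30 days. Adding weeks: 3, 10, 17, 24 — the last one ≤ 30 is the 24th.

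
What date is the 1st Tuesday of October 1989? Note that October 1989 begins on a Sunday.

3 October 1989

October 1989 begins on a Sunday, so the first Tuesday is October 3 (2 days later).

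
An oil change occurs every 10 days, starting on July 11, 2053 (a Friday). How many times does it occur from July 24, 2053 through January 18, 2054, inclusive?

18

Occurrences land 10·i days after July 11, 2053 for i = 0, 1, 2, …
July 24, 2053 is 13 days after the start; 13 ÷ 10 = 1 remainder 3; since the remainder is 3, round up to i = 2. First occurrence in the window: #3 on July 31, 2053 (2×10 = 20 days in).
January 18, 2054 is 191 days after the start; 191 ÷ 10 = 19 remainder 1. Last occurrence in the window: #20 on January 17, 2054.
Occurrences #3 through #20: 18 in total.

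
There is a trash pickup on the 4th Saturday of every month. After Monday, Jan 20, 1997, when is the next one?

Jan 1997 starts on a Wednesday; its first Saturday is the 4th, so the 4th Saturday is the 25th — Jan 25, 1997.
Jan 25, 1997 is after Jan 20, 1997, so that is the next one.

Jan 25, 1997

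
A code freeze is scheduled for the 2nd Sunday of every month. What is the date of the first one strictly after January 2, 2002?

January 2002 starts on a Tuesday; its first Sunday is the 6th, so the 2nd Sunday is the 13th — January 13, 2002.
January 13, 2002 is after January 2, 2002, so that is the next one.

January 13, 2002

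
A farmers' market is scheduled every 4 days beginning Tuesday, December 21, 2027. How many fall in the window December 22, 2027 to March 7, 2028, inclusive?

Occurrences land 4·i days after December 21, 2027 for i = 0, 1, 2, …
December 22, 2027 is 1 day after the start; 1 ÷ 4 = 0 remainder 1; since the remainder is 1, round up to i = 1. First occurrence in the window: #2 on December 25, 2027 (1×4 = 4 days in).
March 7, 2028 is 77 days after the start; 77 ÷ 4 = 19 remainder 1. Last occurrence in the window: #20 on March 6, 2028.
Occurrences #2 through #20: 19 in total.

19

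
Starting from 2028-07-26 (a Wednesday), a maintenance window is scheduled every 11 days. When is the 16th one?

2029-01-07

The 16th occurrence is 15 intervals after the first: 15 × 11 = 165 days after 2028-07-26.
July has 31 days — 5 days to the end of July leaves 160.
August has 31 days (129 left).
September has 30 days (99 left).
October has 31 days (68 left).
November has 30 days (38 left).
December has 31 days (7 left).
7 days into January → 2029-01-07.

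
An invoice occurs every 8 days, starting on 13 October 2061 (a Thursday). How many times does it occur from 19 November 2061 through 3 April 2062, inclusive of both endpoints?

17

Occurrences land 8·i days after 13 October 2061 for i = 0, 1, 2, …
19 November 2061 is 37 days after the start; 37 ÷ 8 = 4 remainder 5; since the remainder is 5, round up to i = 5. First occurrence in the window: #6 on 22 November 2061 (5×8 = 40 days in).
3 April 2062 is 172 days after the start; 172 ÷ 8 = 21 remainder 4. Last occurrence in the window: #22 on 30 March 2062.
Occurrences #6 through #22: 17 in total.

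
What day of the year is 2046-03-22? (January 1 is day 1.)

Days in months before March: 31 + 28 = 59.
Plus 22 days into March → day 81.

81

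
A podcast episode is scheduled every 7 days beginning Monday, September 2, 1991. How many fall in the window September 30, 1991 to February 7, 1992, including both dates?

19

Occurrences land 7·i days after September 2, 1991 for i = 0, 1, 2, …
September 30, 1991 is 28 days after the start; 28 ÷ 7 = 4 remainder 0. First occurrence in the window: #5 on September 30, 1991 (4×7 = 28 days in).
February 7, 1992 is 158 days after the start; 158 ÷ 7 = 22 remainder 4. Last occurrence in the window: #23 on February 3, 1992.
Occurrences #5 through #23: 19 in total.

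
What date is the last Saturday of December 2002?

December 2002 begins on a Sunday, so the first Saturday is December 7 (6 days later).
December 2002 has 31 days. Adding weeks: 7, 14, 21, 28 — the last one ≤ 31 is the 28th.

2002-12-28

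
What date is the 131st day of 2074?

11 May 2074

January has 31 days (131 − 31 = 100 remain).
February has 28 days (100 − 28 = 72 remain).
March has 31 days (72 − 31 = 41 remain).
April has 30 days (41 − 30 = 11 remain).
11 into May → May 11.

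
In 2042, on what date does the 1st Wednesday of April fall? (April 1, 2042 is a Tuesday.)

2042-04-02

April 2042 begins on a Tuesday, so the first Wednesday is April 2 (1 day later).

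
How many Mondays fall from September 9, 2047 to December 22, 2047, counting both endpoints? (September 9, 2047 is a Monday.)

15

September 9, 2047 is a Monday; the first Monday on or after it is September 9, 2047.
From September 9, 2047 to December 22, 2047: 21 + 31 + 30 + 22 = 104 days (rest of September, October, November, December).
104 ÷ 7 = 14 full weeks with remainder 6, so 14 more Mondays after the first → 15.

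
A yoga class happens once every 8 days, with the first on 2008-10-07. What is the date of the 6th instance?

2008-11-16

The 6th occurrence is 5 intervals after the first: 5 × 8 = 40 days after 2008-10-07.
October has 31 days — 24 days to the end of October leaves 16.
16 days into November → 2008-11-16.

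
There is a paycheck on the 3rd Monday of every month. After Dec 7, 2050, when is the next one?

Dec 2050 starts on a Thursday; its first Monday is the 5th, so the 3rd Monday is the 19th — Dec 19, 2050.
Dec 19, 2050 is after Dec 7, 2050, so that is the next one.

Dec 19, 2050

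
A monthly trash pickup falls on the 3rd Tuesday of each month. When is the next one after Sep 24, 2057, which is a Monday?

Sep 2057 starts on a Saturday; its first Tuesday is the 4th, so the 3rd Tuesday is the 18th — Sep 18, 2057.
That is not after Sep 24, 2057, so look at Oct 2057.
Oct 2057 starts on a Monday; its first Tuesday is the 2nd, so the 3rd Tuesday is the 16th — Oct 16, 2057.

Oct 16, 2057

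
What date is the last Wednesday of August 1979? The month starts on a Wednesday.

August 1979 begins on a Wednesday, so the first Wednesday is August 1.
August 1979 has 31 days. Adding weeks: 1, 8, 15, 22, 29 — the last one ≤ 31 is the 29th.

29 August 1979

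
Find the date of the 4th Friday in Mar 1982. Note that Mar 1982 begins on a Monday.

Mar 1982 begins on a Monday, so the first Friday is Mar 5 (4 days later).
The 4th Friday is 3 weeks later: 5 + 21 = 26.

Mar 26, 1982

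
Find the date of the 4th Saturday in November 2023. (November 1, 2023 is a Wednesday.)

November 2023 begins on a Wednesday, so the first Saturday is November 4 (3 days later).
The 4th Saturday is 3 weeks later: 4 + 21 = 25.

2023-11-25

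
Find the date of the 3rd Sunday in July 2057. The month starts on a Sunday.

15 July 2057

July 2057 begins on a Sunday, so the first Sunday is July 1.
The 3rd Sunday is 2 weeks later: 1 + 14 = 15.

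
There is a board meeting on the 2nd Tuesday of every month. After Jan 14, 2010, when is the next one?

Feb 9, 2010

Jan 2010 starts on a Friday; its first Tuesday is the 5th, so the 2nd Tuesday is the 12th — Jan 12, 2010.
That is not after Jan 14, 2010, so look at Feb 2010.
Feb 2010 starts on a Monday; its first Tuesday is the 2nd, so the 2nd Tuesday is the 9th — Feb 9, 2010.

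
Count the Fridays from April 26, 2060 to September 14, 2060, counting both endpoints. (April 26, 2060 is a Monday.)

April 26, 2060 is a Monday; the first Friday on or after it is April 30, 2060 (4 days later).
From April 30, 2060 to September 14, 2060: 0 + 31 + 30 + 31 + 31 + 14 = 137 days (rest of April, May, June, July, August, September).
137 ÷ 7 = 19 full weeks with remainder 4, so 19 more Fridays after the first → 20.

20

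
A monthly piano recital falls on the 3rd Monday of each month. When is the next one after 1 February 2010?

15 February 2010

February 2010 starts on a Monday; its first Monday is the 1st, so the 3rd Monday is the 15th — 15 February 2010.
15 February 2010 is after 1 February 2010, so that is the next one.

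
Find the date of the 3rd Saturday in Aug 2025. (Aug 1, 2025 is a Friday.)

Aug 16, 2025

Aug 2025 begins on a Friday, so the first Saturday is Aug 2 (1 day later).
The 3rd Saturday is 2 weeks later: 2 + 14 = 16.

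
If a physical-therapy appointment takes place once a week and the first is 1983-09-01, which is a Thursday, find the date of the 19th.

1984-01-05

The 19th occurrence is 18 intervals after the first: 18 × 7 = 126 days after 1983-09-01.
September has 30 days — 29 days to the end of September leaves 97.
October has 31 days (66 left).
November has 30 days (36 left).
December has 31 days (5 left).
5 days into January → 1984-01-05.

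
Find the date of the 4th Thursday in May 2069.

The first Thursday of May 2069 is May 2.
The 4th Thursday is 3 weeks later: 2 + 21 = 23.

May 23, 2069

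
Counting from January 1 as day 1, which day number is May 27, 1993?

Days in months before May: 31 + 28 + 31 + 30 = 120.
Plus 27 days into May → day 147.

147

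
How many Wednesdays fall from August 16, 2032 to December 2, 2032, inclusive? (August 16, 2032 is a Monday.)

16

August 16, 2032 is a Monday; the first Wednesday on or after it is August 18, 2032 (2 days later).
From August 18, 2032 to December 2, 2032: 13 + 30 + 31 + 30 + 2 = 106 days (rest of August, September, October, November, December).
106 ÷ 7 = 15 full weeks with remainder 1, so 15 more Wednesdays after the first → 16.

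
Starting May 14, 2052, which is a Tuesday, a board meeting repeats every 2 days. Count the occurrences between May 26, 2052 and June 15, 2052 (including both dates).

11

Occurrences land 2·i days after May 14, 2052 for i = 0, 1, 2, …
May 26, 2052 is 12 days after the start; 12 ÷ 2 = 6 remainder 0. First occurrence in the window: #7 on May 26, 2052 (6×2 = 12 days in).
June 15, 2052 is 32 days after the start; 32 ÷ 2 = 16 remainder 0. Last occurrence in the window: #17 on June 15, 2052.
Occurrences #7 through #17: 11 in total.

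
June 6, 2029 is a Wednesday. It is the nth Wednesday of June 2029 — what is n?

1st

Day 6 falls in week ⌈6/7⌉ of the month.
Days 1–7 hold the 1st Wednesday, 8–14 the 2nd, 15–21 the 3rd, 22–28 the 4th, 29–31 the 5th.
6 is in the range for the 1st.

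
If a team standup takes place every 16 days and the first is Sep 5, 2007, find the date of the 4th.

The 4th occurrence is 3 intervals after the first: 3 × 16 = 48 days after Sep 5, 2007.
Sep has 30 days — 25 days to the end of Sep leaves 23.
23 days into Oct → Oct 23, 2007.

Oct 23, 2007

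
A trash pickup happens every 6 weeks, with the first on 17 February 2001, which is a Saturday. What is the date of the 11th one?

13 April 2002

The 11th occurrence is 10 intervals after the first: 10 × 42 = 420 days after 17 February 2001.
February has 28 days — 11 days to the end of February leaves 409.
From end of February to end of 2001 is 306 days (103 left).
January has 31 days (72 left).
February has 28 days (44 left).
March has 31 days (13 left).
13 days into April → 13 April 2002.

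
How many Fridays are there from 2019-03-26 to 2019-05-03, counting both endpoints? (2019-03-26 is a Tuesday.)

2019-03-26 is a Tuesday; the first Friday on or after it is 2019-03-29 (3 days later).
From 2019-03-29 to 2019-05-03: 2 + 30 + 3 = 35 days (rest of March, April, May).
35 ÷ 7 = 5 full weeks with remainder 0, so 5 more Fridays after the first → 6.

6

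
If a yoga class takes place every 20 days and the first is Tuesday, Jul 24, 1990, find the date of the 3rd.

Sep 2, 1990

The 3rd occurrence is 2 intervals after the first: 2 × 20 = 40 days after Jul 24, 1990.
Jul has 31 days — 7 days to the end of Jul leaves 33.
Aug has 31 days (2 left).
2 days into Sep → Sep 2, 1990.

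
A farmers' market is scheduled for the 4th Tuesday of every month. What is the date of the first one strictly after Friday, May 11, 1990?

May 1990 starts on a Tuesday; its first Tuesday is the 1st, so the 4th Tuesday is the 22nd — May 22, 1990.
May 22, 1990 is after May 11, 1990, so that is the next one.

May 22, 1990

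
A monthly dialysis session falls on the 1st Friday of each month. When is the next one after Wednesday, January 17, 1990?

February 2, 1990

January 1990 starts on a Monday, so its 1st Friday is January 5, 1990 (4 days in).
That is not after January 17, 1990, so look at February 1990.
February 1990 starts on a Thursday, so its 1st Friday is February 2, 1990 (1 day in).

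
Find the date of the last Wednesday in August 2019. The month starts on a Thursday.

August 28, 2019

August 2019 begins on a Thursday, so the first Wednesday is August 7 (6 days later).
August 2019 has 31 days. Adding weeks: 7, 14, 21, 28 — the last one ≤ 31 is the 28th.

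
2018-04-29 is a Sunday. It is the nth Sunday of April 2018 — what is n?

5th

Day 29 falls in week ⌈29/7⌉ of the month.
Days 1–7 hold the 1st Sunday, 8–14 the 2nd, 15–21 the 3rd, 22–28 the 4th, 29–31 the 5th.
29 is in the range for the 5th.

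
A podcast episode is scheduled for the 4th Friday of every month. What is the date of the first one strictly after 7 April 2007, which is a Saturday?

27 April 2007

April 2007 starts on a Sunday; its first Friday is the 6th, so the 4th Friday is the 27th — 27 April 2007.
27 April 2007 is after 7 April 2007, so that is the next one.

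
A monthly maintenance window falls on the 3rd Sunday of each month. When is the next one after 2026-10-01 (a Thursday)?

October 2026 starts on a Thursday; its first Sunday is the 4th, so the 3rd Sunday is the 18th — 2026-10-18.
2026-10-18 is after 2026-10-01, so that is the next one.

2026-10-18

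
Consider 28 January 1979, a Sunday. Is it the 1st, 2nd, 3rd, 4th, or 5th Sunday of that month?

4th

Day 28 falls in week ⌈28/7⌉ of the month.
Days 1–7 hold the 1st Sunday, 8–14 the 2nd, 15–21 the 3rd, 22–28 the 4th, 29–31 the 5th.
28 is in the range for the 4th.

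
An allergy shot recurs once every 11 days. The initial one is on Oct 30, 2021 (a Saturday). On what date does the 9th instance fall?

The 9th occurrence is 8 intervals after the first: 8 × 11 = 88 days after Oct 30, 2021.
Oct has 31 days — 1 day to the end of Oct leaves 87.
Nov has 30 days (57 left).
Dec has 31 days (26 left).
26 days into Jan → Jan 26, 2022.

Jan 26, 2022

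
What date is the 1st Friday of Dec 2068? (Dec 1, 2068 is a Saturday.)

Dec 2068 begins on a Saturday, so the first Friday is Dec 7 (6 days later).

Dec 7, 2068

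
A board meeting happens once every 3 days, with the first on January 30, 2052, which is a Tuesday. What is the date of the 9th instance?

February 23, 2052

The 9th occurrence is 8 intervals after the first: 8 × 3 = 24 days after January 30, 2052.
January has 31 days — 1 day to the end of January leaves 23.
23 days into February → February 23, 2052.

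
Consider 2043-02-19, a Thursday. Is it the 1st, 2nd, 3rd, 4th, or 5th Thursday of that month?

3rd

Day 19 falls in week ⌈19/7⌉ of the month.
Days 1–7 hold the 1st Thursday, 8–14 the 2nd, 15–21 the 3rd, 22–28 the 4th, 29–31 the 5th.
19 is in the range for the 3rd.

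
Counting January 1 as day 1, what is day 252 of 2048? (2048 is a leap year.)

January has 31 days (252 − 31 = 221 remain).
February has 29 days (221 − 29 = 192 remain).
March has 31 days (192 − 31 = 161 remain).
April has 30 days (161 − 30 = 131 remain).
May has 31 days (131 − 31 = 100 remain).
June has 30 days (100 − 30 = 70 remain).
July has 31 days (70 − 31 = 39 remain).
August has 31 days (39 − 31 = 8 remain).
8 into September → September 8.

2048-09-08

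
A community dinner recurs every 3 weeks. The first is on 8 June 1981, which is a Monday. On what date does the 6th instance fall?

The 6th occurrence is 5 intervals after the first: 5 × 21 = 105 days after 8 June 1981.
June has 30 days — 22 days to the end of June leaves 83.
July has 31 days (52 left).
August has 31 days (21 left).
21 days into September → 21 September 1981.

21 September 1981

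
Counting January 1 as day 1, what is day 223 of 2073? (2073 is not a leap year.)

2073-08-11

January has 31 days (223 − 31 = 192 remain).
February has 28 days (192 − 28 = 164 remain).
March has 31 days (164 − 31 = 133 remain).
April has 30 days (133 − 30 = 103 remain).
May has 31 days (103 − 31 = 72 remain).
June has 30 days (72 − 30 = 42 remain).
July has 31 days (42 − 31 = 11 remain).
11 into August → August 11.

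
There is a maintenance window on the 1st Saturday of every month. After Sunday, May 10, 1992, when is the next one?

May 1992 starts on a Friday, so its 1st Saturday is May 2, 1992 (1 day in).
That is not after May 10, 1992, so look at June 1992.
June 1992 starts on a Monday, so its 1st Saturday is June 6, 1992 (5 days in).

June 6, 1992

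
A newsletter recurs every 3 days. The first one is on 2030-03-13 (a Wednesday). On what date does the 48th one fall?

The 48th occurrence is 47 intervals after the first: 47 × 3 = 141 days after 2030-03-13.
March has 31 days — 18 days to the end of March leaves 123.
April has 30 days (93 left).
May has 31 days (62 left).
June has 30 days (32 left).
July has 31 days (1 left).
1 day into August → 2030-08-01.

2030-08-01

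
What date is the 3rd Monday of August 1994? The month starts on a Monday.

August 1994 begins on a Monday, so the first Monday is August 1.
The 3rd Monday is 2 weeks later: 1 + 14 = 15.

August 15, 1994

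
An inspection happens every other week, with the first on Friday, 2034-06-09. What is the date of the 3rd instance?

The 3rd occurrence is 2 intervals after the first: 2 × 14 = 28 days after 2034-06-09.
June has 30 days — 21 days to the end of June leaves 7.
7 days into July → 2034-07-07.

2034-07-07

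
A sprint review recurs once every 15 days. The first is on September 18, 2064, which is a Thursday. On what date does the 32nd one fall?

The 32nd occurrence is 31 intervals after the first: 31 × 15 = 465 days after September 18, 2064.
September has 30 days — 12 days to the end of September leaves 453.
From end of September to end of 2064 is 92 days (361 left).
January has 31 days (330 left).
February has 28 days (302 left).
March has 31 days (271 left).
April has 30 days (241 left).
May has 31 days (210 left).
June has 30 days (180 left).
July has 31 days (149 left).
August has 31 days (118 left).
September has 30 days (88 left).
October has 31 days (57 left).
November has 30 days (27 left).
27 days into December → December 27, 2065.

December 27, 2065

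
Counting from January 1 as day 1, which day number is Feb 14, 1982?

Days in months before Feb: 31 = 31.
Plus 14 days into Feb → day 45.

45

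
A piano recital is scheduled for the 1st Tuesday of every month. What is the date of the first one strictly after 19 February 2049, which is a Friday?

February 2049 starts on a Monday, so its 1st Tuesday is 2 February 2049 (1 day in).
That is not after 19 February 2049, so look at March 2049.
March 2049 starts on a Monday, so its 1st Tuesday is 2 March 2049 (1 day in).

2 March 2049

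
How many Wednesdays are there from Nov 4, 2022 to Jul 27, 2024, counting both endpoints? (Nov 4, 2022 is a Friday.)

90

Nov 4, 2022 is a Friday; the first Wednesday on or after it is Nov 9, 2022 (5 days later).
From Nov 9, 2022 to Jul 27, 2024: 52 + 365 + 209 = 626 days (rest of 2022, 2023, to Jul 27, 2024 in 2024).
626 ÷ 7 = 89 full weeks with remainder 3, so 89 more Wednesdays after the first → 90.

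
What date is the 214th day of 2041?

January has 31 days (214 − 31 = 183 remain).
February has 28 days (183 − 28 = 155 remain).
March has 31 days (155 − 31 = 124 remain).
April has 30 days (124 − 30 = 94 remain).
May has 31 days (94 − 31 = 63 remain).
June has 30 days (63 − 30 = 33 remain).
July has 31 days (33 − 31 = 2 remain).
2 into August → August 2.

2041-08-02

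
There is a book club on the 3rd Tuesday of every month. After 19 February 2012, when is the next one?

21 February 2012

February 2012 starts on a Wednesday; its first Tuesday is the 7th, so the 3rd Tuesday is the 21st — 21 February 2012.
21 February 2012 is after 19 February 2012, so that is the next one.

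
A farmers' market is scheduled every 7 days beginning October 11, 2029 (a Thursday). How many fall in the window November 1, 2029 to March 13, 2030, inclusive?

19

Occurrences land 7·i days after October 11, 2029 for i = 0, 1, 2, …
November 1, 2029 is 21 days after the start; 21 ÷ 7 = 3 remainder 0. First occurrence in the window: #4 on November 1, 2029 (3×7 = 21 days in).
March 13, 2030 is 153 days after the start; 153 ÷ 7 = 21 remainder 6. Last occurrence in the window: #22 on March 7, 2030.
Occurrences #4 through #22: 19 in total.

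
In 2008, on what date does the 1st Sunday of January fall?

January 6, 2008

January 2008 begins on a Tuesday, so the first Sunday is January 6 (5 days later).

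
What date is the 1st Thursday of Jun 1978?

Jun 1, 1978

Jun 1978 begins on a Thursday, so the first Thursday is Jun 1.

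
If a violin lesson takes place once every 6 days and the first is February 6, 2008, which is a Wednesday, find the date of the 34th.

August 22, 2008

The 34th occurrence is 33 intervals after the first: 33 × 6 = 198 days after February 6, 2008.
February has 29 days — 23 days to the end of February leaves 175.
March has 31 days (144 left).
April has 30 days (114 left).
May has 31 days (83 left).
June has 30 days (53 left).
July has 31 days (22 left).
22 days into August → August 22, 2008.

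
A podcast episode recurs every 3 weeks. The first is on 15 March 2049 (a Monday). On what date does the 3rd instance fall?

The 3rd occurrence is 2 intervals after the first: 2 × 21 = 42 days after 15 March 2049.
March has 31 days — 16 days to the end of March leaves 26.
26 days into April → 26 April 2049.

26 April 2049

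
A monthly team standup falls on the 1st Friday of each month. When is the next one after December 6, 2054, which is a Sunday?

January 1, 2055

December 2054 starts on a Tuesday, so its 1st Friday is December 4, 2054 (3 days in).
That is not after December 6, 2054, so look at January 2055.
January 2055 starts on a Friday, so its 1st Friday is January 1, 2055.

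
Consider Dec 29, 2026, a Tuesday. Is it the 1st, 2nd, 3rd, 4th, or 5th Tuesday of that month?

Day 29 falls in week ⌈29/7⌉ of the month.
Days 1–7 hold the 1st Tuesday, 8–14 the 2nd, 15–21 the 3rd, 22–28 the 4th, 29–31 the 5th.
29 is in the range for the 5th.

5th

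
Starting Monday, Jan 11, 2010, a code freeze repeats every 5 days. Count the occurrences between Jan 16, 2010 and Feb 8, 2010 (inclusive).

5

Occurrences land 5·i days after Jan 11, 2010 for i = 0, 1, 2, …
Jan 16, 2010 is 5 days after the start; 5 ÷ 5 = 1 remainder 0. First occurrence in the window: #2 on Jan 16, 2010 (1×5 = 5 days in).
Feb 8, 2010 is 28 days after the start; 28 ÷ 5 = 5 remainder 3. Last occurrence in the window: #6 on Feb 5, 2010.
Occurrences #2 through #6: 5 in total.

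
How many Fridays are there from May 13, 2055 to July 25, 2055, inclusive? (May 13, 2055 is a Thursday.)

11

May 13, 2055 is a Thursday; the first Friday on or after it is May 14, 2055 (1 day later).
From May 14, 2055 to July 25, 2055: 17 + 30 + 25 = 72 days (rest of May, June, July).
72 ÷ 7 = 10 full weeks with remainder 2, so 10 more Fridays after the first → 11.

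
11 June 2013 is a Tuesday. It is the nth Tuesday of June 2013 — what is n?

Day 11 falls in week ⌈11/7⌉ of the month.
Days 1–7 hold the 1st Tuesday, 8–14 the 2nd, 15–21 the 3rd, 22–28 the 4th, 29–31 the 5th.
11 is in the range for the 2nd.

2nd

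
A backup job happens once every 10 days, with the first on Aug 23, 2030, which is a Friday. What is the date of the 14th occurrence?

Dec 31, 2030

The 14th occurrence is 13 intervals after the first: 13 × 10 = 130 days after Aug 23, 2030.
Aug has 31 days — 8 days to the end of Aug leaves 122.
Sep has 30 days (92 left).
Oct has 31 days (61 left).
Nov has 30 days (31 left).
31 days into Dec → Dec 31, 2030.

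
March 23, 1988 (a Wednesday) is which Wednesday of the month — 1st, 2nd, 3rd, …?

Day 23 falls in week ⌈23/7⌉ of the month.
Days 1–7 hold the 1st Wednesday, 8–14 the 2nd, 15–21 the 3rd, 22–28 the 4th, 29–31 the 5th.
23 is in the range for the 4th.

4th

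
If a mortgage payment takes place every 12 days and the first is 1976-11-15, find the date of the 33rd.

The 33rd occurrence is 32 intervals after the first: 32 × 12 = 384 days after 1976-11-15.
November has 30 days — 15 days to the end of November leaves 369.
December has 31 days (338 left).
January has 31 days (307 left).
February has 28 days (279 left).
March has 31 days (248 left).
April has 30 days (218 left).
May has 31 days (187 left).
June has 30 days (157 left).
July has 31 days (126 left).
August has 31 days (95 left).
September has 30 days (65 left).
October has 31 days (34 left).
November has 30 days (4 left).
4 days into December → 1977-12-04.

1977-12-04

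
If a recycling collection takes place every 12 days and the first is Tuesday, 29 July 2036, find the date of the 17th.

6 February 2037

The 17th occurrence is 16 intervals after the first: 16 × 12 = 192 days after 29 July 2036.
July has 31 days — 2 days to the end of July leaves 190.
August has 31 days (159 left).
September has 30 days (129 left).
October has 31 days (98 left).
November has 30 days (68 left).
December has 31 days (37 left).
January has 31 days (6 left).
6 days into February → 6 February 2037.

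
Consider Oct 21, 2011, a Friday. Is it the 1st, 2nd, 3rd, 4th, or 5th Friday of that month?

Day 21 falls in week ⌈21/7⌉ of the month.
Days 1–7 hold the 1st Friday, 8–14 the 2nd, 15–21 the 3rd, 22–28 the 4th, 29–31 the 5th.
21 is in the range for the 3rd.

3rd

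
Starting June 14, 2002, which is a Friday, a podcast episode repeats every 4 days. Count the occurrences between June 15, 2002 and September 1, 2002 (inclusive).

19

Occurrences land 4·i days after June 14, 2002 for i = 0, 1, 2, …
June 15, 2002 is 1 day after the start; 1 ÷ 4 = 0 remainder 1; since the remainder is 1, round up to i = 1. First occurrence in the window: #2 on June 18, 2002 (1×4 = 4 days in).
September 1, 2002 is 79 days after the start; 79 ÷ 4 = 19 remainder 3. Last occurrence in the window: #20 on August 29, 2002.
Occurrences #2 through #20: 19 in total.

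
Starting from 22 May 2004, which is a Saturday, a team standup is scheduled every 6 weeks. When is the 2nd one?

The 2nd occurrence is 1 interval after the first: 1 × 42 = 42 days after 22 May 2004.
May has 31 days — 9 days to the end of May leaves 33.
June has 30 days (3 left).
3 days into July → 3 July 2004.

3 July 2004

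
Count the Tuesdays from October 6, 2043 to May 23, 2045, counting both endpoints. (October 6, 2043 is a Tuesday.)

October 6, 2043 is a Tuesday; the first Tuesday on or after it is October 6, 2043.
From October 6, 2043 to May 23, 2045: 86 + 366 + 143 = 595 days (rest of 2043, 2044, to May 23, 2045 in 2045).
595 ÷ 7 = 85 full weeks with remainder 0, so 85 more Tuesdays after the first → 86.

86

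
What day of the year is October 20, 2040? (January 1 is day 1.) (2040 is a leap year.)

294

Days in months before October: 31 + 29 + 31 + 30 + 31 + 30 + 31 + 31 + 30 = 274.
Plus 20 days into October → day 294.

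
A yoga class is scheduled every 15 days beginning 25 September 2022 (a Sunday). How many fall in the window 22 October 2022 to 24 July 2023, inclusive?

19

Occurrences land 15·i days after 25 September 2022 for i = 0, 1, 2, …
22 October 2022 is 27 days after the start; 27 ÷ 15 = 1 remainder 12; since the remainder is 12, round up to i = 2. First occurrence in the window: #3 on 25 October 2022 (2×15 = 30 days in).
24 July 2023 is 302 days after the start; 302 ÷ 15 = 20 remainder 2. Last occurrence in the window: #21 on 22 July 2023.
Occurrences #3 through #21: 19 in total.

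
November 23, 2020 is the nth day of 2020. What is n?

328

Days in months before November: 31 + 29 + 31 + 30 + 31 + 30 + 31 + 31 + 30 + 31 = 305.
Plus 23 days into November → day 328.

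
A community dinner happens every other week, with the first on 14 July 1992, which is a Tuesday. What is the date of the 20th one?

The 20th occurrence is 19 intervals after the first: 19 × 14 = 266 days after 14 July 1992.
July has 31 days — 17 days to the end of July leaves 249.
August has 31 days (218 left).
September has 30 days (188 left).
October has 31 days (157 left).
November has 30 days (127 left).
December has 31 days (96 left).
January has 31 days (65 left).
February has 28 days (37 left).
March has 31 days (6 left).
6 days into April → 6 April 1993.

6 April 1993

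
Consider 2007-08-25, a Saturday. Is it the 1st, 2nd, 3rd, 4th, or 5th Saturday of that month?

4th

Day 25 falls in week ⌈25/7⌉ of the month.
Days 1–7 hold the 1st Saturday, 8–14 the 2nd, 15–21 the 3rd, 22–28 the 4th, 29–31 the 5th.
25 is in the range for the 4th.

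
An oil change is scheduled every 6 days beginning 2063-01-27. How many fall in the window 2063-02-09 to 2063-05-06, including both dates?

Occurrences land 6·i days after 2063-01-27 for i = 0, 1, 2, …
2063-02-09 is 13 days after the start; 13 ÷ 6 = 2 remainder 1; since the remainder is 1, round up to i = 3. First occurrence in the window: #4 on 2063-02-14 (3×6 = 18 days in).
2063-05-06 is 99 days after the start; 99 ÷ 6 = 16 remainder 3. Last occurrence in the window: #17 on 2063-05-03.
Occurrences #4 through #17: 14 in total.

14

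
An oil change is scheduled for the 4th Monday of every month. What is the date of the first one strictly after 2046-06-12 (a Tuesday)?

2046-06-25

June 2046 starts on a Friday; its first Monday is the 4th, so the 4th Monday is the 25th — 2046-06-25.
2046-06-25 is after 2046-06-12, so that is the next one.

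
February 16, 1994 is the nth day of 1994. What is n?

47

Days in months before February: 31 = 31.
Plus 16 days into February → day 47.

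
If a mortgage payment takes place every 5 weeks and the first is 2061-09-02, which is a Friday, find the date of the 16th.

2063-02-09

The 16th occurrence is 15 intervals after the first: 15 × 35 = 525 days after 2061-09-02.
September has 30 days — 28 days to the end of September leaves 497.
From end of September to end of 2061 is 92 days (405 left).
2062 has 365 days (40 left).
January has 31 days (9 left).
9 days into February → 2063-02-09.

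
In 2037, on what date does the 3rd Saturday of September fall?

2037-09-19

September 2037 begins on a Tuesday, so the first Saturday is September 5 (4 days later).
The 3rd Saturday is 2 weeks later: 5 + 14 = 19.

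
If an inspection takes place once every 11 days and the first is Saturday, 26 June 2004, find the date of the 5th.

9 August 2004

The 5th occurrence is 4 intervals after the first: 4 × 11 = 44 days after 26 June 2004.
June has 30 days — 4 days to the end of June leaves 40.
July has 31 days (9 left).
9 days into August → 9 August 2004.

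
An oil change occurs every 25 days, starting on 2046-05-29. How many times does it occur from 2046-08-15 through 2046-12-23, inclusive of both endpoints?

Occurrences land 25·i days after 2046-05-29 for i = 0, 1, 2, …
2046-08-15 is 78 days after the start; 78 ÷ 25 = 3 remainder 3; since the remainder is 3, round up to i = 4. First occurrence in the window: #5 on 2046-09-06 (4×25 = 100 days in).
2046-12-23 is 208 days after the start; 208 ÷ 25 = 8 remainder 8. Last occurrence in the window: #9 on 2046-12-15.
Occurrences #5 through #9: 5 in total.

5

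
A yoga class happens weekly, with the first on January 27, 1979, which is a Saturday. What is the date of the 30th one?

August 18, 1979

The 30th occurrence is 29 intervals after the first: 29 × 7 = 203 days after January 27, 1979.
January has 31 days — 4 days to the end of January leaves 199.
February has 28 days (171 left).
March has 31 days (140 left).
April has 30 days (110 left).
May has 31 days (79 left).
June has 30 days (49 left).
July has 31 days (18 left).
18 days into August → August 18, 1979.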